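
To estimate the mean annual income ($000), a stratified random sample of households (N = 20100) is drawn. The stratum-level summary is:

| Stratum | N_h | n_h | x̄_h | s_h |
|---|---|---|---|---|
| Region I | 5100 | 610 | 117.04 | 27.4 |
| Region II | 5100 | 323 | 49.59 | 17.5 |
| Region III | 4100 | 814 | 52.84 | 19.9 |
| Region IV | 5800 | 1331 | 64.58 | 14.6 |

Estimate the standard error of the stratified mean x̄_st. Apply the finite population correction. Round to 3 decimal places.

SE(x̄_st) ≈ 0.392

V̂(x̄_st) = Σ W_h² (1 − n_h/N_h) s_h²/n_h, with W_h = N_h/N and N = 20100:
  stratum Region I: (5100/20100)²·(1 − 610/5100)·27.4²/610 = 0.0697583
  stratum Region II: (5100/20100)²·(1 − 323/5100)·17.5²/323 = 0.0571751
  stratum Region III: (4100/20100)²·(1 − 814/4100)·19.9²/814 = 0.0162234
  stratum Region IV: (5800/20100)²·(1 − 1331/5800)·14.6²/1331 = 0.0102748
V̂(x̄_st) = 0.153432
SE(x̄_st) = √0.153432 = 0.391703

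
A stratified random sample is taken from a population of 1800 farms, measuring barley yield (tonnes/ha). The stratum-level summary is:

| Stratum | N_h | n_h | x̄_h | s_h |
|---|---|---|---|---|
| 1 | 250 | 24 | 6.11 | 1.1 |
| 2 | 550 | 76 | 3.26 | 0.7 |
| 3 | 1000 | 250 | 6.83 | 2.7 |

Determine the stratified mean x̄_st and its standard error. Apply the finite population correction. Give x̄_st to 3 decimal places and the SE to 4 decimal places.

x̄_st ≈ 5.639, SE ≈ 0.0903

x̄_st = Σ W_h x̄_h = (250·6.11 + 550·3.26 + 1000·6.83)/1800 = 5.63917
V̂(x̄_st) = Σ W_h² (1 − n_h/N_h) s_h²/n_h, with W_h = N_h/N and N = 1800:
  stratum 1: (250/1800)²·(1 − 24/250)·1.1²/24 = 0.00087918
  stratum 2: (550/1800)²·(1 − 76/550)·0.7²/76 = 0.000518774
  stratum 3: (1000/1800)²·(1 − 250/1000)·2.7²/250 = 0.00675
V̂(x̄_st) = 0.00814795
SE(x̄_st) = √0.00814795 = 0.090266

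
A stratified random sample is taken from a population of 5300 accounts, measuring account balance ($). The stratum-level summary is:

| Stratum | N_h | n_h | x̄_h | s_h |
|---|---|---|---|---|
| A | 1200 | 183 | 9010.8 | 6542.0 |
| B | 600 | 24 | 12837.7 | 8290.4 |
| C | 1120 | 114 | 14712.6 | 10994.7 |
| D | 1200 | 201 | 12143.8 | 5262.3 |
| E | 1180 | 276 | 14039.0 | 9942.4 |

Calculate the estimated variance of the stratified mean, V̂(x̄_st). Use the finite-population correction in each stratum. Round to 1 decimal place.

V̂(x̄_st) ≈ 107408.3

V̂(x̄_st) = Σ W_h² (1 − n_h/N_h) s_h²/n_h, with W_h = N_h/N and N = 5300:
  stratum A: (1200/5300)²·(1 − 183/1200)·6542.0²/183 = 10160.6
  stratum B: (600/5300)²·(1 − 24/600)·8290.4²/24 = 35234
  stratum C: (1120/5300)²·(1 − 114/1120)·10994.7²/114 = 42533
  stratum D: (1200/5300)²·(1 − 201/1200)·5262.3²/201 = 5879.63
  stratum E: (1180/5300)²·(1 − 276/1180)·9942.4²/276 = 13601
V̂(x̄_st) = 107408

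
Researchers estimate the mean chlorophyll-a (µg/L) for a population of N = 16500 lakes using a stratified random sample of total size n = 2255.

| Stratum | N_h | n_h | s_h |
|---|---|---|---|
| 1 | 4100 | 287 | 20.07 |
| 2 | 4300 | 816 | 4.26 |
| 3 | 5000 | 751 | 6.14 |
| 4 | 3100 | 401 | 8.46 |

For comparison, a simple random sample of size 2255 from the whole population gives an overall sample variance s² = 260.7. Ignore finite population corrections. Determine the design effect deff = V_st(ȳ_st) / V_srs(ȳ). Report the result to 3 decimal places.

deff ≈ 0.857

V̂(ȳ_st) = Σ W_h² s_h²/n_h, with W_h = N_h/N and N = 16500:
  stratum 1: (4100/16500)²·20.07²/287 = 0.0866588
  stratum 2: (4300/16500)²·4.26²/816 = 0.00151042
  stratum 3: (5000/16500)²·6.14²/751 = 0.00460966
  stratum 4: (3100/16500)²·8.46²/401 = 0.00630016
V_st = 0.099079
V_srs = s²/n = 260.7/2255 = 0.11561
deff = V_st / V_srs = 0.099079/0.11561 = 0.8570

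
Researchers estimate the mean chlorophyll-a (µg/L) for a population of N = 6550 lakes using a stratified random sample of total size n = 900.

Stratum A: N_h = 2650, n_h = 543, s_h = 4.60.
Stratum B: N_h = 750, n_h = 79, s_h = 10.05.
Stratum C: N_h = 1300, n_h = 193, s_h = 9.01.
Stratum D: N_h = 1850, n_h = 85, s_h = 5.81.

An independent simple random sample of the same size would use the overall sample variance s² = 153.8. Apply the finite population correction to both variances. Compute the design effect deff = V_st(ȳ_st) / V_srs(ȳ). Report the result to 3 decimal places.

deff ≈ 0.437

V̂(ȳ_st) = Σ W_h² (1 − n_h/N_h) s_h²/n_h, with W_h = N_h/N and N = 6550:
  stratum A: (2650/6550)²·(1 − 543/2650)·4.60²/543 = 0.00507158
  stratum B: (750/6550)²·(1 − 79/750)·10.05²/79 = 0.0149971
  stratum C: (1300/6550)²·(1 − 193/1300)·9.01²/193 = 0.0141091
  stratum D: (1850/6550)²·(1 − 85/1850)·5.81²/85 = 0.0302251
V_st = 0.0644029
V_srs = (1 − 900/6550)·153.8/900 = 0.147408
deff = V_st / V_srs = 0.0644029/0.147408 = 0.4369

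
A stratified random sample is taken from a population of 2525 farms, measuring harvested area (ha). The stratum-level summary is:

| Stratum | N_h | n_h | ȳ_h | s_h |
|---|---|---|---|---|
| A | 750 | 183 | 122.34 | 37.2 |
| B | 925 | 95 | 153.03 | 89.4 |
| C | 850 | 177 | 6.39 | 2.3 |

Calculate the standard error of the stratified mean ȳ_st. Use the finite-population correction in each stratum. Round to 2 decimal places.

V̂(ȳ_st) = Σ W_h² (1 − n_h/N_h) s_h²/n_h, with W_h = N_h/N and N = 2525:
  stratum A: (750/2525)²·(1 − 183/750)·37.2²/183 = 0.504378
  stratum B: (925/2525)²·(1 − 95/925)·89.4²/95 = 10.1309
  stratum C: (850/2525)²·(1 − 177/850)·2.3²/177 = 0.0026816
V̂(ȳ_st) = 10.638
SE(ȳ_st) = √10.638 = 3.26159

SE(ȳ_st) ≈ 3.26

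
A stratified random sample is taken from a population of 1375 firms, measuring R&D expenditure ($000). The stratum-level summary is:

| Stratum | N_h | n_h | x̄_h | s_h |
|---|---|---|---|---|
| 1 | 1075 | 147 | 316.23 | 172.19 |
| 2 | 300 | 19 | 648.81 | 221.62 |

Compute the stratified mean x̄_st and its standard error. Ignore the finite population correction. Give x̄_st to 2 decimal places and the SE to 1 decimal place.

x̄_st ≈ 388.79, SE ≈ 15.7

x̄_st = Σ W_h x̄_h = (1075·316.23 + 300·648.81)/1375 = 388.79291
V̂(x̄_st) = Σ W_h² s_h²/n_h, with W_h = N_h/N and N = 1375:
  stratum 1: (1075/1375)²·172.19²/147 = 123.285
  stratum 2: (300/1375)²·221.62²/19 = 123.056
V̂(x̄_st) = 246.341
SE(x̄_st) = √246.341 = 15.6952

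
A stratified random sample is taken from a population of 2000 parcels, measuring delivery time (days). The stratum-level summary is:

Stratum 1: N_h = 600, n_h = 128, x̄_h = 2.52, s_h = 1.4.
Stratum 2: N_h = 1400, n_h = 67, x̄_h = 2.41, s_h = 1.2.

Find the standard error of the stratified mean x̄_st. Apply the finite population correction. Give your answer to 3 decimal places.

V̂(x̄_st) = Σ W_h² (1 − n_h/N_h) s_h²/n_h, with W_h = N_h/N and N = 2000:
  stratum 1: (600/2000)²·(1 − 128/600)·1.4²/128 = 0.00108412
  stratum 2: (1400/2000)²·(1 − 67/1400)·1.2²/67 = 0.0100273
V̂(x̄_st) = 0.0111115
SE(x̄_st) = √0.0111115 = 0.105411

SE(x̄_st) ≈ 0.105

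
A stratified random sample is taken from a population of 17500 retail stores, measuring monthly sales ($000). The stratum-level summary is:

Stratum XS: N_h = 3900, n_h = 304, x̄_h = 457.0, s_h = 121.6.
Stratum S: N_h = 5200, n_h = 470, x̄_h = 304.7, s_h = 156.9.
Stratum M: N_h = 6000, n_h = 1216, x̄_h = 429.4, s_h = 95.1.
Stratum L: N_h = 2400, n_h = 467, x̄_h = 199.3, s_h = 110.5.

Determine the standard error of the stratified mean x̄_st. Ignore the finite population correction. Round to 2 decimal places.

V̂(x̄_st) = Σ W_h² s_h²/n_h, with W_h = N_h/N and N = 17500:
  stratum XS: (3900/17500)²·121.6²/304 = 2.41572
  stratum S: (5200/17500)²·156.9²/470 = 4.62465
  stratum M: (6000/17500)²·95.1²/1216 = 0.874287
  stratum L: (2400/17500)²·110.5²/467 = 0.491761
V̂(x̄_st) = 8.40642
SE(x̄_st) = √8.40642 = 2.89938

SE(x̄_st) ≈ 2.90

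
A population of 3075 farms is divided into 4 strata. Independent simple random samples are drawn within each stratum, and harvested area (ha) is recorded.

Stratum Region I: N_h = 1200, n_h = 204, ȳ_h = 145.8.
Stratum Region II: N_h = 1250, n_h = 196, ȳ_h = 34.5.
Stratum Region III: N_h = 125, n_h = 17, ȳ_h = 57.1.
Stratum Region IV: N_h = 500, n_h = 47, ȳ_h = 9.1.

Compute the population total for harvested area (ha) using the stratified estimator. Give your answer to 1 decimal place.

τ̂_st ≈ 229772.5

τ̂_st = Σ N_h ȳ_h = 1200·145.8 + 1250·34.5 + 125·57.1 + 500·9.1 = 229772.5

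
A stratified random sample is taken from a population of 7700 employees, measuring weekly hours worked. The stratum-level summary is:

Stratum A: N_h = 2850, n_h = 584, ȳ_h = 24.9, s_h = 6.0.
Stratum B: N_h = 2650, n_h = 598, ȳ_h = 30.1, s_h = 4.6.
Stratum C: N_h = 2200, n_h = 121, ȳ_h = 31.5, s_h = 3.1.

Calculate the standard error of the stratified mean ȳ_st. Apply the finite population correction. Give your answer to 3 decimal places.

SE(ȳ_st) ≈ 0.127

V̂(ȳ_st) = Σ W_h² (1 − n_h/N_h) s_h²/n_h, with W_h = N_h/N and N = 7700:
  stratum A: (2850/7700)²·(1 − 584/2850)·6.0²/584 = 0.00671449
  stratum B: (2650/7700)²·(1 − 598/2650)·4.6²/598 = 0.00324531
  stratum C: (2200/7700)²·(1 − 121/2200)·3.1²/121 = 0.0061268
V̂(ȳ_st) = 0.0160866
SE(ȳ_st) = √0.0160866 = 0.126833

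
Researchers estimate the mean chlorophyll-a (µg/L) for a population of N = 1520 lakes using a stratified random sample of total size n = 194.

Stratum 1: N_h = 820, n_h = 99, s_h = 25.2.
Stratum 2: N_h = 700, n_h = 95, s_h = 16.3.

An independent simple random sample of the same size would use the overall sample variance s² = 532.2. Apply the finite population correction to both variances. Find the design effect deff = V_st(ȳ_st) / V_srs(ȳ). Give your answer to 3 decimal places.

V̂(ȳ_st) = Σ W_h² (1 − n_h/N_h) s_h²/n_h, with W_h = N_h/N and N = 1520:
  stratum 1: (820/1520)²·(1 − 99/820)·25.2²/99 = 1.64145
  stratum 2: (700/1520)²·(1 − 95/700)·16.3²/95 = 0.512646
V_st = 2.1541
V_srs = (1 − 194/1520)·532.2/194 = 2.39317
deff = V_st / V_srs = 2.1541/2.39317 = 0.9001

deff ≈ 0.900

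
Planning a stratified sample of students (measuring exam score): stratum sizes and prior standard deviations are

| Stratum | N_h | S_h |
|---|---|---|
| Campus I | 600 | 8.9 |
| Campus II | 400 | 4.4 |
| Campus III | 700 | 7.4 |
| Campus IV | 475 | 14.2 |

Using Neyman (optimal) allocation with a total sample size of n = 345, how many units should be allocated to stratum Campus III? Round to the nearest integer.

Neyman allocation: n_h = n · N_h S_h / Σ N_i S_i, with n = 345.
  stratum Campus I: N_h·S_h = 600·8.9 = 5340.00
  stratum Campus II: N_h·S_h = 400·4.4 = 1760.00
  stratum Campus III: N_h·S_h = 700·7.4 = 5180.00
  stratum Campus IV: N_h·S_h = 475·14.2 = 6745.00
Σ N_h S_h = 19025.00
n for stratum Campus III = 345·5180.00/19025.00 = 93.934 → 94

94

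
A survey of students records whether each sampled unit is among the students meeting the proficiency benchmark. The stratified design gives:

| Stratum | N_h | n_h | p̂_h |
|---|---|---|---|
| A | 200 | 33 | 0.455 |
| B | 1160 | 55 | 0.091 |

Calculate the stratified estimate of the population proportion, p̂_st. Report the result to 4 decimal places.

p̂_st ≈ 0.1445

N = 1360; stratum weights W_h = N_h/N.
p̂_st = Σ W_h p̂_h = (200·0.455 + 1160·0.091)/1360 = 0.14453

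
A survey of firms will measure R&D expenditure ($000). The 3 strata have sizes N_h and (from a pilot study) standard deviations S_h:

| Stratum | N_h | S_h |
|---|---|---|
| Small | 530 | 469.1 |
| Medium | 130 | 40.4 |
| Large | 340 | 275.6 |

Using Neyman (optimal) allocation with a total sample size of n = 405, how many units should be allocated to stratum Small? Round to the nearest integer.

290

Neyman allocation: n_h = n · N_h S_h / Σ N_i S_i, with n = 405.
  stratum Small: N_h·S_h = 530·469.1 = 248623.00
  stratum Medium: N_h·S_h = 130·40.4 = 5252.00
  stratum Large: N_h·S_h = 340·275.6 = 93704.00
Σ N_h S_h = 347579.00
n for stratum Small = 405·248623.00/347579.00 = 289.696 → 290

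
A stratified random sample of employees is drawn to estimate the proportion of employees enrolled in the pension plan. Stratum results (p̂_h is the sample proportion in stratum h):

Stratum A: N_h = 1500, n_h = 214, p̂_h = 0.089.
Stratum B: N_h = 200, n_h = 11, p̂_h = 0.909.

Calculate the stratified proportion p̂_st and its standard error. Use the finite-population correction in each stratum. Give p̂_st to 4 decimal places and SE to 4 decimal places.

N = 1700; stratum weights W_h = N_h/N.
p̂_st = Σ W_h p̂_h = (1500·0.089 + 200·0.909)/1700 = 0.18547
V̂(p̂_st) = Σ W_h² (1 − n_h/N_h) p̂_h(1−p̂_h)/(n_h−1):
  stratum A: (1500/1700)²·(1 − 214/1500)·0.089·0.911/213 = 0.000254076
  stratum B: (200/1700)²·(1 − 11/200)·0.909·0.091/10 = 0.000108193
V̂(p̂_st) = 0.000362269; SE = √V̂ = 0.0190334

p̂_st ≈ 0.1855, SE ≈ 0.0190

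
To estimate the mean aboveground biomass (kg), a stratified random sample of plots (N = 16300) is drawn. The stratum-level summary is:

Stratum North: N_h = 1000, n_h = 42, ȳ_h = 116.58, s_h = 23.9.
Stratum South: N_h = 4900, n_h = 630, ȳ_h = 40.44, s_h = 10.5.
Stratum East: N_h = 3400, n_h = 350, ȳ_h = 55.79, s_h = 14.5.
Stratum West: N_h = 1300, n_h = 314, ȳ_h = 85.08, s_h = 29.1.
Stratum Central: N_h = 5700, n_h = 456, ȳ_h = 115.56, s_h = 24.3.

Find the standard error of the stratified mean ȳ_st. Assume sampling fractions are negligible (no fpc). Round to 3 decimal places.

SE(ȳ_st) ≈ 0.518

V̂(ȳ_st) = Σ W_h² s_h²/n_h, with W_h = N_h/N and N = 16300:
  stratum North: (1000/16300)²·23.9²/42 = 0.0511884
  stratum South: (4900/16300)²·10.5²/630 = 0.0158145
  stratum East: (3400/16300)²·14.5²/350 = 0.0261367
  stratum West: (1300/16300)²·29.1²/314 = 0.0171541
  stratum Central: (5700/16300)²·24.3²/456 = 0.158352
V̂(ȳ_st) = 0.268645
SE(ȳ_st) = √0.268645 = 0.51831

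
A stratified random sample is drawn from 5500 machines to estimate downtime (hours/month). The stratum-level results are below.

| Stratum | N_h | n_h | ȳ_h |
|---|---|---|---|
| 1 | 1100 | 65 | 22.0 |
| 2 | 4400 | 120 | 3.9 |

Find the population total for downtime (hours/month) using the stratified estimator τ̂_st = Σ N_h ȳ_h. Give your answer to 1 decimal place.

τ̂_st = Σ N_h ȳ_h = 1100·22.0 + 4400·3.9 = 41360.0

τ̂_st ≈ 41360.0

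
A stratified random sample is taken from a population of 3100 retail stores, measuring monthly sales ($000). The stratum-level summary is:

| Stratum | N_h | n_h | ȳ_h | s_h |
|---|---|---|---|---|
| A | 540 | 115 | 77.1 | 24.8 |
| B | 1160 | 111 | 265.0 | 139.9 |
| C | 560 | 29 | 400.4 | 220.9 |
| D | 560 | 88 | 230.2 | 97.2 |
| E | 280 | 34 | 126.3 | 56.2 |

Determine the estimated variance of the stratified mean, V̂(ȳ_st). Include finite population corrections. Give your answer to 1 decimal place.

V̂(ȳ_st) ≈ 78.1

V̂(ȳ_st) = Σ W_h² (1 − n_h/N_h) s_h²/n_h, with W_h = N_h/N and N = 3100:
  stratum A: (540/3100)²·(1 − 115/540)·24.8²/115 = 0.127722
  stratum B: (1160/3100)²·(1 − 111/1160)·139.9²/111 = 22.3266
  stratum C: (560/3100)²·(1 − 29/560)·220.9²/29 = 52.0658
  stratum D: (560/3100)²·(1 − 88/560)·97.2²/88 = 2.95295
  stratum E: (280/3100)²·(1 − 34/280)·56.2²/34 = 0.66583
V̂(ȳ_st) = 78.1389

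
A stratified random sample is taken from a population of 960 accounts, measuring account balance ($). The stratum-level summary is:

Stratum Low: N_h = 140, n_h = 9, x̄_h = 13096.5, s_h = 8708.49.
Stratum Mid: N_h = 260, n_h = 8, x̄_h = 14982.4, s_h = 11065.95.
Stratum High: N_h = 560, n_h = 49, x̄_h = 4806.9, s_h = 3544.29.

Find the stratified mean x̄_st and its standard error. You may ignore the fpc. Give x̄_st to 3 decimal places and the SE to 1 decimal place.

x̄_st ≈ 8771.665, SE ≈ 1178.7

x̄_st = Σ W_h x̄_h = (140·13096.5 + 260·14982.4 + 560·4806.9)/960 = 8771.66458
V̂(x̄_st) = Σ W_h² s_h²/n_h, with W_h = N_h/N and N = 960:
  stratum Low: (140/960)²·8708.49²/9 = 179208
  stratum Mid: (260/960)²·11065.95²/8 = 1.12277e+06
  stratum High: (560/960)²·3544.29²/49 = 87236.1
V̂(x̄_st) = 1.38922e+06
SE(x̄_st) = √1.38922e+06 = 1178.65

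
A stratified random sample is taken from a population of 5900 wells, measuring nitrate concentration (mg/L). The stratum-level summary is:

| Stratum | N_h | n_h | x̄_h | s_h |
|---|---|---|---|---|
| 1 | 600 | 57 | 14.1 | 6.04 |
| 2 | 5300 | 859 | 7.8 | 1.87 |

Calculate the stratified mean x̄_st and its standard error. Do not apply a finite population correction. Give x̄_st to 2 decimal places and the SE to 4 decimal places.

x̄_st ≈ 8.44, SE ≈ 0.0995

x̄_st = Σ W_h x̄_h = (600·14.1 + 5300·7.8)/5900 = 8.44068
V̂(x̄_st) = Σ W_h² s_h²/n_h, with W_h = N_h/N and N = 5900:
  stratum 1: (600/5900)²·6.04²/57 = 0.00661908
  stratum 2: (5300/5900)²·1.87²/859 = 0.00328502
V̂(x̄_st) = 0.0099041
SE(x̄_st) = √0.0099041 = 0.0995193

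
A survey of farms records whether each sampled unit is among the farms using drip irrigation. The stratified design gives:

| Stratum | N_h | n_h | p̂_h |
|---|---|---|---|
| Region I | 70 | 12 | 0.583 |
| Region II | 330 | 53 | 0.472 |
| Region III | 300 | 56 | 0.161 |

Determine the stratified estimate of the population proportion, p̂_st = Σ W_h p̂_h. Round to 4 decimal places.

p̂_st ≈ 0.3498

N = 700; stratum weights W_h = N_h/N.
p̂_st = Σ W_h p̂_h = (70·0.583 + 330·0.472 + 300·0.161)/700 = 0.34981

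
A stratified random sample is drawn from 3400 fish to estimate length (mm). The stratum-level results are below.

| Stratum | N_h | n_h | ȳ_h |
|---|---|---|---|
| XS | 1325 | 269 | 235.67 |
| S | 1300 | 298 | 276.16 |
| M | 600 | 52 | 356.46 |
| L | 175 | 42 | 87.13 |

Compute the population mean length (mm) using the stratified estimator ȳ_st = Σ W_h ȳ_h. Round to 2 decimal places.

ȳ_st ≈ 264.82

N = Σ N_h = 3400. Stratum weights W_h = N_h/N.
ȳ_st = (1325·235.67 + 1300·276.16 + 600·356.46 + 175·87.13) / 3400 = 264.8219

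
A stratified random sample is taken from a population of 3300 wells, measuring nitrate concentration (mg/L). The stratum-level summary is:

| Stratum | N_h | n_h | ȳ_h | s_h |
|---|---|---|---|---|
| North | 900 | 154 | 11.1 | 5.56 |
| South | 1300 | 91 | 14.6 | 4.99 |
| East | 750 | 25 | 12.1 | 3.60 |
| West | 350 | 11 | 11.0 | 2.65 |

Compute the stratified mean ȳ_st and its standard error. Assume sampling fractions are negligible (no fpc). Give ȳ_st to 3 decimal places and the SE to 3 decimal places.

ȳ_st ≈ 12.695, SE ≈ 0.302

ȳ_st = Σ W_h ȳ_h = (900·11.1 + 1300·14.6 + 750·12.1 + 350·11.0)/3300 = 12.69545
V̂(ȳ_st) = Σ W_h² s_h²/n_h, with W_h = N_h/N and N = 3300:
  stratum North: (900/3300)²·5.56²/154 = 0.0149309
  stratum South: (1300/3300)²·4.99²/91 = 0.0424638
  stratum East: (750/3300)²·3.60²/25 = 0.0267769
  stratum West: (350/3300)²·2.65²/11 = 0.00718137
V̂(ȳ_st) = 0.0913529
SE(ȳ_st) = √0.0913529 = 0.302246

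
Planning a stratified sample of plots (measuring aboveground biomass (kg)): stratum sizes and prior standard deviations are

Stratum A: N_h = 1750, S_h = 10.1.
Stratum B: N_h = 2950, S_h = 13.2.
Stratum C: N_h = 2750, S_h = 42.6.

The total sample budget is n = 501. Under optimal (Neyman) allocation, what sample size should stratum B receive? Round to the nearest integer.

112

Neyman allocation: n_h = n · N_h S_h / Σ N_i S_i, with n = 501.
  stratum A: N_h·S_h = 1750·10.1 = 17675.00
  stratum B: N_h·S_h = 2950·13.2 = 38940.00
  stratum C: N_h·S_h = 2750·42.6 = 117150.00
Σ N_h S_h = 173765.00
n for stratum B = 501·38940.00/173765.00 = 112.272 → 112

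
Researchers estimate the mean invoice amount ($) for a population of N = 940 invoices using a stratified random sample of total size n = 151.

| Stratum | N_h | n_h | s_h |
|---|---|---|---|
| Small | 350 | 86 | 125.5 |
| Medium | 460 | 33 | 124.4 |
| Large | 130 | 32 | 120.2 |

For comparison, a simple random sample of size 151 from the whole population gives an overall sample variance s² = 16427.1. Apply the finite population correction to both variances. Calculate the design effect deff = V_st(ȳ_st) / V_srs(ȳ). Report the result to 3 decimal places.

deff ≈ 1.423

V̂(ȳ_st) = Σ W_h² (1 − n_h/N_h) s_h²/n_h, with W_h = N_h/N and N = 940:
  stratum Small: (350/940)²·(1 − 86/350)·125.5²/86 = 19.1516
  stratum Medium: (460/940)²·(1 − 33/460)·124.4²/33 = 104.245
  stratum Large: (130/940)²·(1 − 32/130)·120.2²/32 = 6.50988
V_st = 129.907
V_srs = (1 − 151/940)·16427.1/151 = 91.3131
deff = V_st / V_srs = 129.907/91.3131 = 1.4227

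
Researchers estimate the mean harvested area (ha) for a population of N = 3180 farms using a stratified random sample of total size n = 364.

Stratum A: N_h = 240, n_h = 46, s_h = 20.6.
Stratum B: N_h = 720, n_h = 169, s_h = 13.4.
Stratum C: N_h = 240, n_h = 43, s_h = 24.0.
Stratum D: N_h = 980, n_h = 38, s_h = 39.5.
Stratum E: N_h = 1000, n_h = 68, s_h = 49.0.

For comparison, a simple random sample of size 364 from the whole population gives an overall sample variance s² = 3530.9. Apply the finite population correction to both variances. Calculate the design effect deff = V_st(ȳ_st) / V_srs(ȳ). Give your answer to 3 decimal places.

V̂(ȳ_st) = Σ W_h² (1 − n_h/N_h) s_h²/n_h, with W_h = N_h/N and N = 3180:
  stratum A: (240/3180)²·(1 − 46/240)·20.6²/46 = 0.0424752
  stratum B: (720/3180)²·(1 − 169/720)·13.4²/169 = 0.0416824
  stratum C: (240/3180)²·(1 − 43/240)·24.0²/43 = 0.0626293
  stratum D: (980/3180)²·(1 − 38/980)·39.5²/38 = 3.74829
  stratum E: (1000/3180)²·(1 − 68/1000)·49.0²/68 = 3.25421
V_st = 7.14928
V_srs = (1 − 364/3180)·3530.9/364 = 8.58993
deff = V_st / V_srs = 7.14928/8.58993 = 0.8323

deff ≈ 0.832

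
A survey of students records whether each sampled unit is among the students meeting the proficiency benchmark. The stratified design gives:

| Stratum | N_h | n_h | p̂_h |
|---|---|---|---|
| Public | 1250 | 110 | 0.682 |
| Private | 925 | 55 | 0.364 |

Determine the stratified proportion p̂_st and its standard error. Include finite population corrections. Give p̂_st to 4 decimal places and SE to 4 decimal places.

N = 2175; stratum weights W_h = N_h/N.
p̂_st = Σ W_h p̂_h = (1250·0.682 + 925·0.364)/2175 = 0.54676
V̂(p̂_st) = Σ W_h² (1 − n_h/N_h) p̂_h(1−p̂_h)/(n_h−1):
  stratum Public: (1250/2175)²·(1 − 110/1250)·0.682·0.318/109 = 0.000599351
  stratum Private: (925/2175)²·(1 − 55/925)·0.364·0.636/54 = 0.000729302
V̂(p̂_st) = 0.00132865; SE = √V̂ = 0.0364507

p̂_st ≈ 0.5468, SE ≈ 0.0365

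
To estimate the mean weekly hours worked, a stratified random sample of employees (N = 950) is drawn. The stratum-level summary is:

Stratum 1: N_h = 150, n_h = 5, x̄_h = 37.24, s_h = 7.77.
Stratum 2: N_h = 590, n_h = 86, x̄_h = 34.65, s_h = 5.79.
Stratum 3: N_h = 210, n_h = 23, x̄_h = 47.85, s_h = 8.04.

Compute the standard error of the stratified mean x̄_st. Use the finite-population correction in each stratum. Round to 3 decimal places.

V̂(x̄_st) = Σ W_h² (1 − n_h/N_h) s_h²/n_h, with W_h = N_h/N and N = 950:
  stratum 1: (150/950)²·(1 − 5/150)·7.77²/5 = 0.290994
  stratum 2: (590/950)²·(1 − 86/590)·5.79²/86 = 0.128438
  stratum 3: (210/950)²·(1 − 23/210)·8.04²/23 = 0.122292
V̂(x̄_st) = 0.541724
SE(x̄_st) = √0.541724 = 0.736019

SE(x̄_st) ≈ 0.736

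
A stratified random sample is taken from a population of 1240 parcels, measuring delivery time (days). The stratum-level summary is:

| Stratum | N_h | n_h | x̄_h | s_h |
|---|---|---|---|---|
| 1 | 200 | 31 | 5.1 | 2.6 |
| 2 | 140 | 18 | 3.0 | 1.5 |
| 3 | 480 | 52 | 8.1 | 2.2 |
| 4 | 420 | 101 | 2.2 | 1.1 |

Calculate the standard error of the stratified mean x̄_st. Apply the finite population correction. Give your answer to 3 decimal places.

V̂(x̄_st) = Σ W_h² (1 − n_h/N_h) s_h²/n_h, with W_h = N_h/N and N = 1240:
  stratum 1: (200/1240)²·(1 − 31/200)·2.6²/31 = 0.00479356
  stratum 2: (140/1240)²·(1 − 18/140)·1.5²/18 = 0.00138853
  stratum 3: (480/1240)²·(1 − 52/480)·2.2²/52 = 0.0124361
  stratum 4: (420/1240)²·(1 − 101/420)·1.1²/101 = 0.0010439
V̂(x̄_st) = 0.0196621
SE(x̄_st) = √0.0196621 = 0.140222

SE(x̄_st) ≈ 0.140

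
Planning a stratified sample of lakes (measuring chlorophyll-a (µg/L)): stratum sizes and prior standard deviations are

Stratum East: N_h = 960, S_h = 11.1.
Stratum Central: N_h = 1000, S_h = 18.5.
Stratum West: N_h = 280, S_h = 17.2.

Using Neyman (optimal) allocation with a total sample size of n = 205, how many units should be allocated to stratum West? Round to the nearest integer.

Neyman allocation: n_h = n · N_h S_h / Σ N_i S_i, with n = 205.
  stratum East: N_h·S_h = 960·11.1 = 10656.00
  stratum Central: N_h·S_h = 1000·18.5 = 18500.00
  stratum West: N_h·S_h = 280·17.2 = 4816.00
Σ N_h S_h = 33972.00
n for stratum West = 205·4816.00/33972.00 = 29.062 → 29

29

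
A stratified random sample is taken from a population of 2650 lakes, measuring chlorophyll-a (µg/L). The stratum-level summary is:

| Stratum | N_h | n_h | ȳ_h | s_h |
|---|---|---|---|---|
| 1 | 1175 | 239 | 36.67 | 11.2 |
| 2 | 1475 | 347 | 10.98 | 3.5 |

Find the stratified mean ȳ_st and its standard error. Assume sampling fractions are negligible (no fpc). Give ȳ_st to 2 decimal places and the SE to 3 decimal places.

ȳ_st = Σ W_h ȳ_h = (1175·36.67 + 1475·10.98)/2650 = 22.37085
V̂(ȳ_st) = Σ W_h² s_h²/n_h, with W_h = N_h/N and N = 2650:
  stratum 1: (1175/2650)²·11.2²/239 = 0.103186
  stratum 2: (1475/2650)²·3.5²/347 = 0.010937
V̂(ȳ_st) = 0.114123
SE(ȳ_st) = √0.114123 = 0.337821

ȳ_st ≈ 22.37, SE ≈ 0.338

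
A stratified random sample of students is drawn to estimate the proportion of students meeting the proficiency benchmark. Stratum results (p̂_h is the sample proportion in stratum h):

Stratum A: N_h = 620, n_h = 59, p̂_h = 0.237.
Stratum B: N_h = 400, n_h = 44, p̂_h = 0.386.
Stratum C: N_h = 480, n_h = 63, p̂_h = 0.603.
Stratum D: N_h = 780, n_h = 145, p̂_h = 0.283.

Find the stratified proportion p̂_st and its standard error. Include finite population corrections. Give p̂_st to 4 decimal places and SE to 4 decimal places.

p̂_st ≈ 0.3559, SE ≈ 0.0253

N = 2280; stratum weights W_h = N_h/N.
p̂_st = Σ W_h p̂_h = (620·0.237 + 400·0.386 + 480·0.603 + 780·0.283)/2280 = 0.35593
V̂(p̂_st) = Σ W_h² (1 − n_h/N_h) p̂_h(1−p̂_h)/(n_h−1):
  stratum A: (620/2280)²·(1 − 59/620)·0.237·0.763/58 = 0.000208607
  stratum B: (400/2280)²·(1 − 44/400)·0.386·0.614/43 = 0.000150983
  stratum C: (480/2280)²·(1 − 63/480)·0.603·0.397/62 = 0.00014867
  stratum D: (780/2280)²·(1 − 145/780)·0.283·0.717/144 = 0.000134258
V̂(p̂_st) = 0.000642519; SE = √V̂ = 0.025348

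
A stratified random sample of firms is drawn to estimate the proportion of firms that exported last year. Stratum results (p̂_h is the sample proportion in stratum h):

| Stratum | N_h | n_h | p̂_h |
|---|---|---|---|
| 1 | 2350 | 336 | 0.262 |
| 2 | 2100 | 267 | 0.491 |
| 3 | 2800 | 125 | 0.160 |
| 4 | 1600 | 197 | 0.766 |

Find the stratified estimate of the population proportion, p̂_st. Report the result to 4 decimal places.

N = 8850; stratum weights W_h = N_h/N.
p̂_st = Σ W_h p̂_h = (2350·0.262 + 2100·0.491 + 2800·0.160 + 1600·0.766)/8850 = 0.37519

p̂_st ≈ 0.3752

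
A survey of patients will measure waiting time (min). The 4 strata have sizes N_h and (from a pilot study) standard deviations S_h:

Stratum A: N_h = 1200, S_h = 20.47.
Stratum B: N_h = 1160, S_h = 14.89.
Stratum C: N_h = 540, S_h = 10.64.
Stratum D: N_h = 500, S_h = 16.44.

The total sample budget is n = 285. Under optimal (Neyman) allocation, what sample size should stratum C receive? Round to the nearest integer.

Neyman allocation: n_h = n · N_h S_h / Σ N_i S_i, with n = 285.
  stratum A: N_h·S_h = 1200·20.47 = 24564.00
  stratum B: N_h·S_h = 1160·14.89 = 17272.40
  stratum C: N_h·S_h = 540·10.64 = 5745.60
  stratum D: N_h·S_h = 500·16.44 = 8220.00
Σ N_h S_h = 55802.00
n for stratum C = 285·5745.60/55802.00 = 29.345 → 29

29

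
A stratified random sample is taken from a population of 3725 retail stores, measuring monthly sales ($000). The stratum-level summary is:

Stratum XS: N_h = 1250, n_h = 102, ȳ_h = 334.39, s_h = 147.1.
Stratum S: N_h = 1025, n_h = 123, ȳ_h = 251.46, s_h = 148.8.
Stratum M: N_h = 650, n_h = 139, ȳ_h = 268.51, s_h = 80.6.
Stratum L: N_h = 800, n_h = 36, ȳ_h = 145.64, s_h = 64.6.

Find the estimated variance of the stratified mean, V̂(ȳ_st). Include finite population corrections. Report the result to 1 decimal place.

V̂(ȳ_st) ≈ 40.2

V̂(ȳ_st) = Σ W_h² (1 − n_h/N_h) s_h²/n_h, with W_h = N_h/N and N = 3725:
  stratum XS: (1250/3725)²·(1 − 102/1250)·147.1²/102 = 21.9394
  stratum S: (1025/3725)²·(1 − 123/1025)·148.8²/123 = 11.9944
  stratum M: (650/3725)²·(1 − 139/650)·80.6²/139 = 1.11876
  stratum L: (800/3725)²·(1 − 36/800)·64.6²/36 = 5.10615
V̂(ȳ_st) = 40.1587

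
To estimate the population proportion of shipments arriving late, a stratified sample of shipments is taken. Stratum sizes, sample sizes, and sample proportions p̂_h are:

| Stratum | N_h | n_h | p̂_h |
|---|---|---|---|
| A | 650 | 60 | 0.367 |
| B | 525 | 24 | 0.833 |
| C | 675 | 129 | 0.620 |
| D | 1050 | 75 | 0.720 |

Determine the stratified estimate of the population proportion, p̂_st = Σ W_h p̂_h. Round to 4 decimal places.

p̂_st ≈ 0.6381

N = 2900; stratum weights W_h = N_h/N.
p̂_st = Σ W_h p̂_h = (650·0.367 + 525·0.833 + 675·0.620 + 1050·0.720)/2900 = 0.63806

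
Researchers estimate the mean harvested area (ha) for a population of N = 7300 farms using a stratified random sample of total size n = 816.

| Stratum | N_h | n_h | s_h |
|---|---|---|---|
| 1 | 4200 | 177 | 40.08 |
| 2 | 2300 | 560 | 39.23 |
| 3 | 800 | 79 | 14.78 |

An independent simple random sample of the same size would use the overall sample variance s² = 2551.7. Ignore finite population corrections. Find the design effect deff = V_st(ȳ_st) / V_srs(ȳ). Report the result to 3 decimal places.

deff ≈ 1.059

V̂(ȳ_st) = Σ W_h² s_h²/n_h, with W_h = N_h/N and N = 7300:
  stratum 1: (4200/7300)²·40.08²/177 = 3.00424
  stratum 2: (2300/7300)²·39.23²/560 = 0.272809
  stratum 3: (800/7300)²·14.78²/79 = 0.033209
V_st = 3.31026
V_srs = s²/n = 2551.7/816 = 3.12708
deff = V_st / V_srs = 3.31026/3.12708 = 1.0586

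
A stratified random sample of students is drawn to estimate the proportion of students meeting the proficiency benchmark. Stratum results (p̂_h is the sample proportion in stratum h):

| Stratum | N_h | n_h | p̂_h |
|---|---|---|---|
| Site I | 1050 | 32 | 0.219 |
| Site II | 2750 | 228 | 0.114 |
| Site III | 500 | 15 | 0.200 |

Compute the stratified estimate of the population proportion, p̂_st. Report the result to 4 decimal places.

p̂_st ≈ 0.1496

N = 4300; stratum weights W_h = N_h/N.
p̂_st = Σ W_h p̂_h = (1050·0.219 + 2750·0.114 + 500·0.200)/4300 = 0.14964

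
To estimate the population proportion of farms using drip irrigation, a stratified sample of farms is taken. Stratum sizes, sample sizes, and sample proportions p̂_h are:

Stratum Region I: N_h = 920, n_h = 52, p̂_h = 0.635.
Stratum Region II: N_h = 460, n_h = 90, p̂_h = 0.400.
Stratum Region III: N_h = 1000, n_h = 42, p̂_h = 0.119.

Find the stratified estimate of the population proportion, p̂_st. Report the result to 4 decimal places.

p̂_st ≈ 0.3728

N = 2380; stratum weights W_h = N_h/N.
p̂_st = Σ W_h p̂_h = (920·0.635 + 460·0.400 + 1000·0.119)/2380 = 0.37277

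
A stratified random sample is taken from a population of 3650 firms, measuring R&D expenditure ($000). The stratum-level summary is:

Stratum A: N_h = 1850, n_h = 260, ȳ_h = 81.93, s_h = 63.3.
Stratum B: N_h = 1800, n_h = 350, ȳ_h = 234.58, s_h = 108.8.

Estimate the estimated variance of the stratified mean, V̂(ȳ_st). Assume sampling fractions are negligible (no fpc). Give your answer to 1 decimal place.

V̂(ȳ_st) ≈ 12.2

V̂(ȳ_st) = Σ W_h² s_h²/n_h, with W_h = N_h/N and N = 3650:
  stratum A: (1850/3650)²·63.3²/260 = 3.95906
  stratum B: (1800/3650)²·108.8²/350 = 8.22525
V̂(ȳ_st) = 12.1843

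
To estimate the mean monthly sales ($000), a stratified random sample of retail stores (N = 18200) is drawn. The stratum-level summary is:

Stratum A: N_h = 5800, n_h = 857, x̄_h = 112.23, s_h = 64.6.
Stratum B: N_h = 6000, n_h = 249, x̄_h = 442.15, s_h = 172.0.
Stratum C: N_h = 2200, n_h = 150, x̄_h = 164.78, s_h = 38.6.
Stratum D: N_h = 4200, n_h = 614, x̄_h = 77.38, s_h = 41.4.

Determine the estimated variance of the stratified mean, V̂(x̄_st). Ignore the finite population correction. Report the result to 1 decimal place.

V̂(x̄_st) ≈ 13.7

V̂(x̄_st) = Σ W_h² s_h²/n_h, with W_h = N_h/N and N = 18200:
  stratum A: (5800/18200)²·64.6²/857 = 0.494535
  stratum B: (6000/18200)²·172.0²/249 = 12.9127
  stratum C: (2200/18200)²·38.6²/150 = 0.14514
  stratum D: (4200/18200)²·41.4²/614 = 0.148658
V̂(x̄_st) = 13.701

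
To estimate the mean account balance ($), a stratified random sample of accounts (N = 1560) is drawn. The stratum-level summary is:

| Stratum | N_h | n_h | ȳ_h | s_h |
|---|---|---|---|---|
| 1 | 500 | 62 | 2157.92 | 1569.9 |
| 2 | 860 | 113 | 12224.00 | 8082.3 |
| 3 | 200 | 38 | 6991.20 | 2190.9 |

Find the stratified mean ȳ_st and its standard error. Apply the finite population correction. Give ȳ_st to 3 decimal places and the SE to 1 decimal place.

ȳ_st ≈ 8326.821, SE ≈ 397.3

ȳ_st = Σ W_h ȳ_h = (500·2157.92 + 860·12224.00 + 200·6991.20)/1560 = 8326.82051
V̂(ȳ_st) = Σ W_h² (1 − n_h/N_h) s_h²/n_h, with W_h = N_h/N and N = 1560:
  stratum 1: (500/1560)²·(1 − 62/500)·1569.9²/62 = 3577.23
  stratum 2: (860/1560)²·(1 − 113/860)·8082.3²/113 = 152602
  stratum 3: (200/1560)²·(1 − 38/200)·2190.9²/38 = 1681.73
V̂(ȳ_st) = 157861
SE(ȳ_st) = √157861 = 397.318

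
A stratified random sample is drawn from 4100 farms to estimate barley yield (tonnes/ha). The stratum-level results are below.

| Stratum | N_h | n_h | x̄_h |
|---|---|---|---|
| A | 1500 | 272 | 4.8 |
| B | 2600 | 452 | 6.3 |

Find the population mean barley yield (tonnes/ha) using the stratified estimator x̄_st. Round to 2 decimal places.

x̄_st ≈ 5.75

N = Σ N_h = 4100. Stratum weights W_h = N_h/N.
x̄_st = (1500·4.8 + 2600·6.3) / 4100 = 5.7512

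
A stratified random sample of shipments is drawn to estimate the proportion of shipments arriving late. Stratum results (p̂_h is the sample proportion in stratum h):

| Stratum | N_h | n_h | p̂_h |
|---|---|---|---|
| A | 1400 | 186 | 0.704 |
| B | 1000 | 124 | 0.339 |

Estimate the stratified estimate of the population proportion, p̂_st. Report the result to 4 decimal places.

N = 2400; stratum weights W_h = N_h/N.
p̂_st = Σ W_h p̂_h = (1400·0.704 + 1000·0.339)/2400 = 0.55192

p̂_st ≈ 0.5519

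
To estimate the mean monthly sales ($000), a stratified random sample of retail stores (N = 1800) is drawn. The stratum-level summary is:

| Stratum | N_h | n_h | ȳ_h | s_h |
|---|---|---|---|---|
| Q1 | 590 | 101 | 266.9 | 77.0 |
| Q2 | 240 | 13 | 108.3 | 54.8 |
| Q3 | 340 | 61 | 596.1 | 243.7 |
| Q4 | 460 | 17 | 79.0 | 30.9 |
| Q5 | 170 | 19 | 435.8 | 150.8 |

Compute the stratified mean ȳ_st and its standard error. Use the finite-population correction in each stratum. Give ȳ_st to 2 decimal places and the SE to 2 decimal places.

ȳ_st = Σ W_h ȳ_h = (590·266.9 + 240·108.3 + 340·596.1 + 460·79.0 + 170·435.8)/1800 = 275.86833
V̂(ȳ_st) = Σ W_h² (1 − n_h/N_h) s_h²/n_h, with W_h = N_h/N and N = 1800:
  stratum Q1: (590/1800)²·(1 − 101/590)·77.0²/101 = 5.22728
  stratum Q2: (240/1800)²·(1 − 13/240)·54.8²/13 = 3.88427
  stratum Q3: (340/1800)²·(1 − 61/340)·243.7²/61 = 28.5049
  stratum Q4: (460/1800)²·(1 − 17/460)·30.9²/17 = 3.53252
  stratum Q5: (170/1800)²·(1 − 19/170)·150.8²/19 = 9.48265
V̂(ȳ_st) = 50.6316
SE(ȳ_st) = √50.6316 = 7.11559

ȳ_st ≈ 275.87, SE ≈ 7.12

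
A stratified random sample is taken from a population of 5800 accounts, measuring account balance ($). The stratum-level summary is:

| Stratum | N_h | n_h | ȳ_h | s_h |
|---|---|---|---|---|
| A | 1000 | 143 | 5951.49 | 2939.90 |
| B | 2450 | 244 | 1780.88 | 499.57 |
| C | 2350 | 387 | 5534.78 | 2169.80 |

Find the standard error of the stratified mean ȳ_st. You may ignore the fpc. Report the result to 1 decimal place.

SE(ȳ_st) ≈ 63.1

V̂(ȳ_st) = Σ W_h² s_h²/n_h, with W_h = N_h/N and N = 5800:
  stratum A: (1000/5800)²·2939.90²/143 = 1796.69
  stratum B: (2450/5800)²·499.57²/244 = 182.507
  stratum C: (2350/5800)²·2169.80²/387 = 1997.14
V̂(ȳ_st) = 3976.34
SE(ȳ_st) = √3976.34 = 63.0582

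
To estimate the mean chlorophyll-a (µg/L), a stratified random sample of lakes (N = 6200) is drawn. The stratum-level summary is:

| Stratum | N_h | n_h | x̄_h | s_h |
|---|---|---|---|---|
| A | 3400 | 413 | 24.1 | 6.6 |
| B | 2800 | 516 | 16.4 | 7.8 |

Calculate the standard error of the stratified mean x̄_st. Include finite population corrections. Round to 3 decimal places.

SE(x̄_st) ≈ 0.218

V̂(x̄_st) = Σ W_h² (1 − n_h/N_h) s_h²/n_h, with W_h = N_h/N and N = 6200:
  stratum A: (3400/6200)²·(1 − 413/3400)·6.6²/413 = 0.0278656
  stratum B: (2800/6200)²·(1 − 516/2800)·7.8²/516 = 0.019616
V̂(x̄_st) = 0.0474816
SE(x̄_st) = √0.0474816 = 0.217903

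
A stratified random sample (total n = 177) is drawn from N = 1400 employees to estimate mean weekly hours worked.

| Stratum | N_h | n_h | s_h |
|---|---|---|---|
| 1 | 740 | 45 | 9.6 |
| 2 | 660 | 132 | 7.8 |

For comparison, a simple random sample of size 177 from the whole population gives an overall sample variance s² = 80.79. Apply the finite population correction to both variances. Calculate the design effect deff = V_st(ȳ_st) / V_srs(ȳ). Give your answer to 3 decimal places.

deff ≈ 1.553

V̂(ȳ_st) = Σ W_h² (1 − n_h/N_h) s_h²/n_h, with W_h = N_h/N and N = 1400:
  stratum 1: (740/1400)²·(1 − 45/740)·9.6²/45 = 0.537391
  stratum 2: (660/1400)²·(1 − 132/660)·7.8²/132 = 0.0819478
V_st = 0.619339
V_srs = (1 − 177/1400)·80.79/177 = 0.398734
deff = V_st / V_srs = 0.619339/0.398734 = 1.5533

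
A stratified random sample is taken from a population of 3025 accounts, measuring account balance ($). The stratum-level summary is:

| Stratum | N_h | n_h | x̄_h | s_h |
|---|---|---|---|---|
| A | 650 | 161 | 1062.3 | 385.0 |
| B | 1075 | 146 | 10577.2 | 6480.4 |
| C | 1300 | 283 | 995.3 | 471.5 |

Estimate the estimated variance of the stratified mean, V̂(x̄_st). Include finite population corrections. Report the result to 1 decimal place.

V̂(x̄_st) = Σ W_h² (1 − n_h/N_h) s_h²/n_h, with W_h = N_h/N and N = 3025:
  stratum A: (650/3025)²·(1 − 161/650)·385.0²/161 = 31.9792
  stratum B: (1075/3025)²·(1 − 146/1075)·6480.4²/146 = 31392.4
  stratum C: (1300/3025)²·(1 − 283/1300)·471.5²/283 = 113.499
V̂(x̄_st) = 31537.9

V̂(x̄_st) ≈ 31537.9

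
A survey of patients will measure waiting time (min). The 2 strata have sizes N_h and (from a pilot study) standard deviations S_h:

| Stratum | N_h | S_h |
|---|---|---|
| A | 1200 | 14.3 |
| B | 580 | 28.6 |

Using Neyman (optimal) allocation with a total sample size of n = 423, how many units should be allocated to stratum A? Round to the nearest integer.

Neyman allocation: n_h = n · N_h S_h / Σ N_i S_i, with n = 423.
  stratum A: N_h·S_h = 1200·14.3 = 17160.00
  stratum B: N_h·S_h = 580·28.6 = 16588.00
Σ N_h S_h = 33748.00
n for stratum A = 423·17160.00/33748.00 = 215.085 → 215

215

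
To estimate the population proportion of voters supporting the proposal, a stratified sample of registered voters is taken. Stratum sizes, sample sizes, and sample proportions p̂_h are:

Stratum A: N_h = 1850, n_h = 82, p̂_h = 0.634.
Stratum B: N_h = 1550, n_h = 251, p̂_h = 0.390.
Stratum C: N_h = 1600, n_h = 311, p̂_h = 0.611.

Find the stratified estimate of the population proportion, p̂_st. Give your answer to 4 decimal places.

p̂_st ≈ 0.5510

N = 5000; stratum weights W_h = N_h/N.
p̂_st = Σ W_h p̂_h = (1850·0.634 + 1550·0.390 + 1600·0.611)/5000 = 0.55100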